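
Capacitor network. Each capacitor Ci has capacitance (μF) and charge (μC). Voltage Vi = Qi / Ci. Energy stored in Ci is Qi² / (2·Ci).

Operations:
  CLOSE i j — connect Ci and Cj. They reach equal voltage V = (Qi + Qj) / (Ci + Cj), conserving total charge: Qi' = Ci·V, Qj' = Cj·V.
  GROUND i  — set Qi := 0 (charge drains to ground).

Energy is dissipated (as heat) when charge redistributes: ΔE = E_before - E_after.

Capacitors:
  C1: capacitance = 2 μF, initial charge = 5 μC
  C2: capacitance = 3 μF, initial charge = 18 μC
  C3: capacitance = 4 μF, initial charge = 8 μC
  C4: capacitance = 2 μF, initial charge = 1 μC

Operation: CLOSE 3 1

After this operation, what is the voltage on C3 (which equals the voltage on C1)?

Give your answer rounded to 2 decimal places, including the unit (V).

Answer: 2.17 V

Derivation:
Initial: C1(2μF, Q=5μC, V=2.50V), C2(3μF, Q=18μC, V=6.00V), C3(4μF, Q=8μC, V=2.00V), C4(2μF, Q=1μC, V=0.50V)
Op 1: CLOSE 3-1: Q_total=13.00, C_total=6.00, V=2.17; Q3=8.67, Q1=4.33; dissipated=0.167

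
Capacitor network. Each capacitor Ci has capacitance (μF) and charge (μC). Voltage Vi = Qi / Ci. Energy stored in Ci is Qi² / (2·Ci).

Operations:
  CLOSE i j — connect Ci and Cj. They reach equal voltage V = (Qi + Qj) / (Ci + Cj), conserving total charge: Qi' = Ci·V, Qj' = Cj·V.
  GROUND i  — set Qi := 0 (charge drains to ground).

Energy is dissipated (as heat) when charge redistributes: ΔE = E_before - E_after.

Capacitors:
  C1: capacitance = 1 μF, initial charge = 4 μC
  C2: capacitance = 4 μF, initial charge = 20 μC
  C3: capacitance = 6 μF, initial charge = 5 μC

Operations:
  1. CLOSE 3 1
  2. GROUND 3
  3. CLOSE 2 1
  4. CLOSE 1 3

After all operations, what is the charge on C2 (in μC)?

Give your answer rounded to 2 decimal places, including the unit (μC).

Answer: 17.03 μC

Derivation:
Initial: C1(1μF, Q=4μC, V=4.00V), C2(4μF, Q=20μC, V=5.00V), C3(6μF, Q=5μC, V=0.83V)
Op 1: CLOSE 3-1: Q_total=9.00, C_total=7.00, V=1.29; Q3=7.71, Q1=1.29; dissipated=4.298
Op 2: GROUND 3: Q3=0; energy lost=4.959
Op 3: CLOSE 2-1: Q_total=21.29, C_total=5.00, V=4.26; Q2=17.03, Q1=4.26; dissipated=5.518
Op 4: CLOSE 1-3: Q_total=4.26, C_total=7.00, V=0.61; Q1=0.61, Q3=3.65; dissipated=7.767
Final charges: Q1=0.61, Q2=17.03, Q3=3.65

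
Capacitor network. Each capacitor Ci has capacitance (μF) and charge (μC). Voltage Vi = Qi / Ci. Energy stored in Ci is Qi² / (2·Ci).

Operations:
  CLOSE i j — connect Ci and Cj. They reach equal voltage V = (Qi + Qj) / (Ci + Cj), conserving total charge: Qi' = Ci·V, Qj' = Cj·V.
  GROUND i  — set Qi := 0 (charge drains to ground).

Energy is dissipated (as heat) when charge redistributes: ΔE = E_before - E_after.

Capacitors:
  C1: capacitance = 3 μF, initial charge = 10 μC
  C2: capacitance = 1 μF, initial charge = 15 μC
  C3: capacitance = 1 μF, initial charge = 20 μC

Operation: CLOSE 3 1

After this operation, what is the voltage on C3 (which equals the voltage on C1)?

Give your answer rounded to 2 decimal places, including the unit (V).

Answer: 7.50 V

Derivation:
Initial: C1(3μF, Q=10μC, V=3.33V), C2(1μF, Q=15μC, V=15.00V), C3(1μF, Q=20μC, V=20.00V)
Op 1: CLOSE 3-1: Q_total=30.00, C_total=4.00, V=7.50; Q3=7.50, Q1=22.50; dissipated=104.167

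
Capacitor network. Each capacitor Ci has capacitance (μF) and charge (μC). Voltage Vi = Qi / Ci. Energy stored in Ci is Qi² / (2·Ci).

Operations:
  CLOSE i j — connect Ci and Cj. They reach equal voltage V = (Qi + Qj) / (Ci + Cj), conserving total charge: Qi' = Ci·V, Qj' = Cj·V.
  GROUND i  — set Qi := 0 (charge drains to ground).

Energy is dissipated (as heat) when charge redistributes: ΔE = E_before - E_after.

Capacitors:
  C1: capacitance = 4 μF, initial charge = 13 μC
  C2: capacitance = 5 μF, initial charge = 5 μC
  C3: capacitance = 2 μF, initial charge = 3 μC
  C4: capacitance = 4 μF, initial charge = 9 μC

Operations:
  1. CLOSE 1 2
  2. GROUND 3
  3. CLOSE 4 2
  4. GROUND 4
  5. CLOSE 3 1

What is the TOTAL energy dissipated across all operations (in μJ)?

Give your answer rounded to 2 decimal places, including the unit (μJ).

Initial: C1(4μF, Q=13μC, V=3.25V), C2(5μF, Q=5μC, V=1.00V), C3(2μF, Q=3μC, V=1.50V), C4(4μF, Q=9μC, V=2.25V)
Op 1: CLOSE 1-2: Q_total=18.00, C_total=9.00, V=2.00; Q1=8.00, Q2=10.00; dissipated=5.625
Op 2: GROUND 3: Q3=0; energy lost=2.250
Op 3: CLOSE 4-2: Q_total=19.00, C_total=9.00, V=2.11; Q4=8.44, Q2=10.56; dissipated=0.069
Op 4: GROUND 4: Q4=0; energy lost=8.914
Op 5: CLOSE 3-1: Q_total=8.00, C_total=6.00, V=1.33; Q3=2.67, Q1=5.33; dissipated=2.667
Total dissipated: 19.525 μJ

Answer: 19.52 μJ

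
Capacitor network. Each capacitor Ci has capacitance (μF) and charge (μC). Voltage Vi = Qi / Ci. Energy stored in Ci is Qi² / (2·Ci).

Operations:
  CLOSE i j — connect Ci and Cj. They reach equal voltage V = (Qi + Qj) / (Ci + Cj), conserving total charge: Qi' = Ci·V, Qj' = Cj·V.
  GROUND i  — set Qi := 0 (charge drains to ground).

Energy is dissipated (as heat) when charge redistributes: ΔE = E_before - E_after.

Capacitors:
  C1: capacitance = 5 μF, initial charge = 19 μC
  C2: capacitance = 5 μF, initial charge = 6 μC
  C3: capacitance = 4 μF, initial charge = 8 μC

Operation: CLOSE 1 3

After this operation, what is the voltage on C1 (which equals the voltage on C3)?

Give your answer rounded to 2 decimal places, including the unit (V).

Initial: C1(5μF, Q=19μC, V=3.80V), C2(5μF, Q=6μC, V=1.20V), C3(4μF, Q=8μC, V=2.00V)
Op 1: CLOSE 1-3: Q_total=27.00, C_total=9.00, V=3.00; Q1=15.00, Q3=12.00; dissipated=3.600

Answer: 3.00 V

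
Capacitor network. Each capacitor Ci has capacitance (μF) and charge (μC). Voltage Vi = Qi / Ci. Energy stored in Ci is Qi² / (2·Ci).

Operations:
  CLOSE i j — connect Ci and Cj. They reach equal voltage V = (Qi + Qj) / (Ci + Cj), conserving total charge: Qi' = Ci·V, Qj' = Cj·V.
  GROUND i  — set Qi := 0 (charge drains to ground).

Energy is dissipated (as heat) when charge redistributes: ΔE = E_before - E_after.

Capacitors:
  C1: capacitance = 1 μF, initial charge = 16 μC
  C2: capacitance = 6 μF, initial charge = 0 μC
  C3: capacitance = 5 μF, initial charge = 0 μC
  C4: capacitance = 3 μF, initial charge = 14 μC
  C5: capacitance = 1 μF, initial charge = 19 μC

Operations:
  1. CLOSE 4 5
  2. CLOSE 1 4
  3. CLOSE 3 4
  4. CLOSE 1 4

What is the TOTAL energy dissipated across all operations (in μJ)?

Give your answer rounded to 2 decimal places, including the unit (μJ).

Answer: 212.07 μJ

Derivation:
Initial: C1(1μF, Q=16μC, V=16.00V), C2(6μF, Q=0μC, V=0.00V), C3(5μF, Q=0μC, V=0.00V), C4(3μF, Q=14μC, V=4.67V), C5(1μF, Q=19μC, V=19.00V)
Op 1: CLOSE 4-5: Q_total=33.00, C_total=4.00, V=8.25; Q4=24.75, Q5=8.25; dissipated=77.042
Op 2: CLOSE 1-4: Q_total=40.75, C_total=4.00, V=10.19; Q1=10.19, Q4=30.56; dissipated=22.523
Op 3: CLOSE 3-4: Q_total=30.56, C_total=8.00, V=3.82; Q3=19.10, Q4=11.46; dissipated=97.299
Op 4: CLOSE 1-4: Q_total=21.65, C_total=4.00, V=5.41; Q1=5.41, Q4=16.24; dissipated=15.203
Total dissipated: 212.067 μJ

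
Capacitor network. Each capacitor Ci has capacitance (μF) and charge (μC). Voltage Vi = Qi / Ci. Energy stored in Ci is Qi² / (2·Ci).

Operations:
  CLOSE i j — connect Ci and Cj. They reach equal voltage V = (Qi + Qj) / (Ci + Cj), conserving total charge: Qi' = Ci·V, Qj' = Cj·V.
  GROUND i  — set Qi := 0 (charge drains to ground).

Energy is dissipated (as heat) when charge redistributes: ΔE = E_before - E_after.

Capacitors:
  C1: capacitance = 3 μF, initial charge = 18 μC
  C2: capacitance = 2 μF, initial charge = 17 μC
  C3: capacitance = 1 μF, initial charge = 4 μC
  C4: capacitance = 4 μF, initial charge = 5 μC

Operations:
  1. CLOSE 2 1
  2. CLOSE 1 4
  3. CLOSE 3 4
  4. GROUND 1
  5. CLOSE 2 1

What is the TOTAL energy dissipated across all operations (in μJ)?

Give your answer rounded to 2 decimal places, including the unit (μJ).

Answer: 82.22 μJ

Derivation:
Initial: C1(3μF, Q=18μC, V=6.00V), C2(2μF, Q=17μC, V=8.50V), C3(1μF, Q=4μC, V=4.00V), C4(4μF, Q=5μC, V=1.25V)
Op 1: CLOSE 2-1: Q_total=35.00, C_total=5.00, V=7.00; Q2=14.00, Q1=21.00; dissipated=3.750
Op 2: CLOSE 1-4: Q_total=26.00, C_total=7.00, V=3.71; Q1=11.14, Q4=14.86; dissipated=28.339
Op 3: CLOSE 3-4: Q_total=18.86, C_total=5.00, V=3.77; Q3=3.77, Q4=15.09; dissipated=0.033
Op 4: GROUND 1: Q1=0; energy lost=20.694
Op 5: CLOSE 2-1: Q_total=14.00, C_total=5.00, V=2.80; Q2=5.60, Q1=8.40; dissipated=29.400
Total dissipated: 82.216 μJ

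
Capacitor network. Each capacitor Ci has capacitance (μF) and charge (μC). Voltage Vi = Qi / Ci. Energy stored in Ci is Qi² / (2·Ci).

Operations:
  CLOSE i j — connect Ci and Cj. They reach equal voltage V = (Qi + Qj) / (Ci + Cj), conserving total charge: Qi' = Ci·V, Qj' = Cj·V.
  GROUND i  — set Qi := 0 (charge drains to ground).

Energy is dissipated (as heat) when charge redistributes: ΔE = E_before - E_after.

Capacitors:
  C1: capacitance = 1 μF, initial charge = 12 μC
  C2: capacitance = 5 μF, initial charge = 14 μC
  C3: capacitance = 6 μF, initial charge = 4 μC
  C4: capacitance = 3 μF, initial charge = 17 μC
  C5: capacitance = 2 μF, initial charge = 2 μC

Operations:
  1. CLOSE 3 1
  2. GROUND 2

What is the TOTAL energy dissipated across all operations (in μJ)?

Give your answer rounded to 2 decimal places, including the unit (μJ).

Initial: C1(1μF, Q=12μC, V=12.00V), C2(5μF, Q=14μC, V=2.80V), C3(6μF, Q=4μC, V=0.67V), C4(3μF, Q=17μC, V=5.67V), C5(2μF, Q=2μC, V=1.00V)
Op 1: CLOSE 3-1: Q_total=16.00, C_total=7.00, V=2.29; Q3=13.71, Q1=2.29; dissipated=55.048
Op 2: GROUND 2: Q2=0; energy lost=19.600
Total dissipated: 74.648 μJ

Answer: 74.65 μJ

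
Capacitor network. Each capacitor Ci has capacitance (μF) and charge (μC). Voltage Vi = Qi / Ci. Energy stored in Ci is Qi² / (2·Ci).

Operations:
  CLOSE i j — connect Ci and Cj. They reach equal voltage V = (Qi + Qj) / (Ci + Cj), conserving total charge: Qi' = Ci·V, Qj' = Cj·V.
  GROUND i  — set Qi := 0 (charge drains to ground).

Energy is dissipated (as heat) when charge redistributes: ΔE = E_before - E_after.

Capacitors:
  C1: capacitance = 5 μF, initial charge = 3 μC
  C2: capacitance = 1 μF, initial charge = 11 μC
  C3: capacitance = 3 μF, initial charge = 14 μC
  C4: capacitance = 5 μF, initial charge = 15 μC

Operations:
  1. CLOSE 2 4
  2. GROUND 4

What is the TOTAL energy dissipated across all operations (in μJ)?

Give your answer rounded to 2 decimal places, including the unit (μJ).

Answer: 73.61 μJ

Derivation:
Initial: C1(5μF, Q=3μC, V=0.60V), C2(1μF, Q=11μC, V=11.00V), C3(3μF, Q=14μC, V=4.67V), C4(5μF, Q=15μC, V=3.00V)
Op 1: CLOSE 2-4: Q_total=26.00, C_total=6.00, V=4.33; Q2=4.33, Q4=21.67; dissipated=26.667
Op 2: GROUND 4: Q4=0; energy lost=46.944
Total dissipated: 73.611 μJ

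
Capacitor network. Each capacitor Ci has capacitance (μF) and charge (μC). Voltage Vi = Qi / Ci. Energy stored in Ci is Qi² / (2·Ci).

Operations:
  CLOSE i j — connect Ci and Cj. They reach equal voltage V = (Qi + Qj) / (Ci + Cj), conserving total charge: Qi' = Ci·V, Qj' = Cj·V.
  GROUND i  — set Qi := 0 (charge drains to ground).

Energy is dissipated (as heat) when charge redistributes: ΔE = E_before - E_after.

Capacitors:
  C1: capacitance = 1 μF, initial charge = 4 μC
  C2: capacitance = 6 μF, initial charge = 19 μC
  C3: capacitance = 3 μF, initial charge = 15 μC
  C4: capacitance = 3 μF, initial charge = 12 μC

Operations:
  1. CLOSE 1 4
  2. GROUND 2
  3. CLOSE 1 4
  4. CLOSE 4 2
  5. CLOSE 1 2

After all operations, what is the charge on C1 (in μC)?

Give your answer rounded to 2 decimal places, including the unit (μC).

Answer: 1.71 μC

Derivation:
Initial: C1(1μF, Q=4μC, V=4.00V), C2(6μF, Q=19μC, V=3.17V), C3(3μF, Q=15μC, V=5.00V), C4(3μF, Q=12μC, V=4.00V)
Op 1: CLOSE 1-4: Q_total=16.00, C_total=4.00, V=4.00; Q1=4.00, Q4=12.00; dissipated=0.000
Op 2: GROUND 2: Q2=0; energy lost=30.083
Op 3: CLOSE 1-4: Q_total=16.00, C_total=4.00, V=4.00; Q1=4.00, Q4=12.00; dissipated=0.000
Op 4: CLOSE 4-2: Q_total=12.00, C_total=9.00, V=1.33; Q4=4.00, Q2=8.00; dissipated=16.000
Op 5: CLOSE 1-2: Q_total=12.00, C_total=7.00, V=1.71; Q1=1.71, Q2=10.29; dissipated=3.048
Final charges: Q1=1.71, Q2=10.29, Q3=15.00, Q4=4.00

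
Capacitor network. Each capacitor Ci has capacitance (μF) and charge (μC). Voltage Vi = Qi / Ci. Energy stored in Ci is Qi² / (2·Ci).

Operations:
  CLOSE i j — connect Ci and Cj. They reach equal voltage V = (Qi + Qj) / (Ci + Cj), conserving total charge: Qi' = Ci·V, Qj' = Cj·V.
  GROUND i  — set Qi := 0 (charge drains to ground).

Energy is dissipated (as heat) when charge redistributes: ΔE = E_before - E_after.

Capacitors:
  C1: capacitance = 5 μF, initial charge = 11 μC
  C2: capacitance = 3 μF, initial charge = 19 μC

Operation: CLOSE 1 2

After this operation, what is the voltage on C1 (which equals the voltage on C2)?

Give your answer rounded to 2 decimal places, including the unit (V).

Initial: C1(5μF, Q=11μC, V=2.20V), C2(3μF, Q=19μC, V=6.33V)
Op 1: CLOSE 1-2: Q_total=30.00, C_total=8.00, V=3.75; Q1=18.75, Q2=11.25; dissipated=16.017

Answer: 3.75 V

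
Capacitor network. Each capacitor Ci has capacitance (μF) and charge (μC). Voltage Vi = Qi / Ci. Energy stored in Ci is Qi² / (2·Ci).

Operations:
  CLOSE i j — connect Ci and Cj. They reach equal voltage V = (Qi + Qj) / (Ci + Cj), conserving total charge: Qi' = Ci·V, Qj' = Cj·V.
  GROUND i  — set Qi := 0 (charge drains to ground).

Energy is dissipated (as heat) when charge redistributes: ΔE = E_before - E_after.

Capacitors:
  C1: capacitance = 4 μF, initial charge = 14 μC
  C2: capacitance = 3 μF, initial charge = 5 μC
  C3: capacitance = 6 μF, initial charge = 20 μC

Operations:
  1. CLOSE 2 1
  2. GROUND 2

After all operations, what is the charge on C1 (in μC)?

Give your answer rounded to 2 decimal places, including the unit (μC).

Answer: 10.86 μC

Derivation:
Initial: C1(4μF, Q=14μC, V=3.50V), C2(3μF, Q=5μC, V=1.67V), C3(6μF, Q=20μC, V=3.33V)
Op 1: CLOSE 2-1: Q_total=19.00, C_total=7.00, V=2.71; Q2=8.14, Q1=10.86; dissipated=2.881
Op 2: GROUND 2: Q2=0; energy lost=11.051
Final charges: Q1=10.86, Q2=0.00, Q3=20.00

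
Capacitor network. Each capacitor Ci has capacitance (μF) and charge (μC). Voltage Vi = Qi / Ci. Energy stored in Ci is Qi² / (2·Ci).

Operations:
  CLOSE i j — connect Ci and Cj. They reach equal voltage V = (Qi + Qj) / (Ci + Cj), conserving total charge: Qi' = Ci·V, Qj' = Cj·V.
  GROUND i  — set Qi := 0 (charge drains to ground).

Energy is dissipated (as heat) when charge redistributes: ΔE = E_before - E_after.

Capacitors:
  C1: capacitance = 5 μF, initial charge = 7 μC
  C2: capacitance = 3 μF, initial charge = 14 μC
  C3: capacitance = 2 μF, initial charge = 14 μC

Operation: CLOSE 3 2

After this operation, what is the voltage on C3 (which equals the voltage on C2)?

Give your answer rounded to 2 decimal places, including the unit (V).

Initial: C1(5μF, Q=7μC, V=1.40V), C2(3μF, Q=14μC, V=4.67V), C3(2μF, Q=14μC, V=7.00V)
Op 1: CLOSE 3-2: Q_total=28.00, C_total=5.00, V=5.60; Q3=11.20, Q2=16.80; dissipated=3.267

Answer: 5.60 V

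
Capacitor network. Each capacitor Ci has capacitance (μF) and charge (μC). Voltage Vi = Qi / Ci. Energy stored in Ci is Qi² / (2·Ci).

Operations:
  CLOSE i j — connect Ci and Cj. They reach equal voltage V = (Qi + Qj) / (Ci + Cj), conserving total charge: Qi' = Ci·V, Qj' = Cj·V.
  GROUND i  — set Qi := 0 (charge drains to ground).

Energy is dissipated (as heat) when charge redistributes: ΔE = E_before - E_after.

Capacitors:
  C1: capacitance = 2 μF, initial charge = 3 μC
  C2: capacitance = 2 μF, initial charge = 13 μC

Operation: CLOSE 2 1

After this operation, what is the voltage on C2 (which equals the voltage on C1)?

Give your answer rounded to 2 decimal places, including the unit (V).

Initial: C1(2μF, Q=3μC, V=1.50V), C2(2μF, Q=13μC, V=6.50V)
Op 1: CLOSE 2-1: Q_total=16.00, C_total=4.00, V=4.00; Q2=8.00, Q1=8.00; dissipated=12.500

Answer: 4.00 V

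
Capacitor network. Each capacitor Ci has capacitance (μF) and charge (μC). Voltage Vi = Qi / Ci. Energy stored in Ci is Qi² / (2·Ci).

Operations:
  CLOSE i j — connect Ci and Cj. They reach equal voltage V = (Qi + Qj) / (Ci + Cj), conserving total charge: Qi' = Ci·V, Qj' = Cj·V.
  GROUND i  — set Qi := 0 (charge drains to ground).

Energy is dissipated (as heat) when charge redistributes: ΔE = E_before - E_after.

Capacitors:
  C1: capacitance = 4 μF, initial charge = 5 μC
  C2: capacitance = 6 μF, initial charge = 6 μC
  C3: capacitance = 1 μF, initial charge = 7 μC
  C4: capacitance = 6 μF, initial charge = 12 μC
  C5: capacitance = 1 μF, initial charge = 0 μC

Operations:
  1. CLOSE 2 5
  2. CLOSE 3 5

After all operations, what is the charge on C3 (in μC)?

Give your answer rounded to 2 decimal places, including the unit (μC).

Initial: C1(4μF, Q=5μC, V=1.25V), C2(6μF, Q=6μC, V=1.00V), C3(1μF, Q=7μC, V=7.00V), C4(6μF, Q=12μC, V=2.00V), C5(1μF, Q=0μC, V=0.00V)
Op 1: CLOSE 2-5: Q_total=6.00, C_total=7.00, V=0.86; Q2=5.14, Q5=0.86; dissipated=0.429
Op 2: CLOSE 3-5: Q_total=7.86, C_total=2.00, V=3.93; Q3=3.93, Q5=3.93; dissipated=9.434
Final charges: Q1=5.00, Q2=5.14, Q3=3.93, Q4=12.00, Q5=3.93

Answer: 3.93 μC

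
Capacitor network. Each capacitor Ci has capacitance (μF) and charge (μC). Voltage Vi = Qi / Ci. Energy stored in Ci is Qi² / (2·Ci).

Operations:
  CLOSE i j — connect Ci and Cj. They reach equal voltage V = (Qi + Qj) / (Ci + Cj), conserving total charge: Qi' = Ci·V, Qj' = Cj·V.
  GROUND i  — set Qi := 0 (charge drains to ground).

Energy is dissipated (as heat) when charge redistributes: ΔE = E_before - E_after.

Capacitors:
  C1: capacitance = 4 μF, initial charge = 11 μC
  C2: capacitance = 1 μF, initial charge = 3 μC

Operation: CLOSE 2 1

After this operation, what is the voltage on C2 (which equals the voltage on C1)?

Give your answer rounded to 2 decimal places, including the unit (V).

Answer: 2.80 V

Derivation:
Initial: C1(4μF, Q=11μC, V=2.75V), C2(1μF, Q=3μC, V=3.00V)
Op 1: CLOSE 2-1: Q_total=14.00, C_total=5.00, V=2.80; Q2=2.80, Q1=11.20; dissipated=0.025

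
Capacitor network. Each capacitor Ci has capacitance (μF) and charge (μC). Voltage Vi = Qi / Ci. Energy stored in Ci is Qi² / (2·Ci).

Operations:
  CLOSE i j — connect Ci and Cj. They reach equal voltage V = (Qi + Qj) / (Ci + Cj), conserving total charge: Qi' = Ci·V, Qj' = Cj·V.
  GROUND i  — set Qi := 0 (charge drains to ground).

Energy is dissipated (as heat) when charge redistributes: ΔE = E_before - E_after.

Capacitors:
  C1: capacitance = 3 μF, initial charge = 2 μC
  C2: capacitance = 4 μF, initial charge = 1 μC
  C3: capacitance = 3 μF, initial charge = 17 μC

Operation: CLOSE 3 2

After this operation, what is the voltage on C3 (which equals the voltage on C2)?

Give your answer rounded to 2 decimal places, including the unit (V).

Answer: 2.57 V

Derivation:
Initial: C1(3μF, Q=2μC, V=0.67V), C2(4μF, Q=1μC, V=0.25V), C3(3μF, Q=17μC, V=5.67V)
Op 1: CLOSE 3-2: Q_total=18.00, C_total=7.00, V=2.57; Q3=7.71, Q2=10.29; dissipated=25.149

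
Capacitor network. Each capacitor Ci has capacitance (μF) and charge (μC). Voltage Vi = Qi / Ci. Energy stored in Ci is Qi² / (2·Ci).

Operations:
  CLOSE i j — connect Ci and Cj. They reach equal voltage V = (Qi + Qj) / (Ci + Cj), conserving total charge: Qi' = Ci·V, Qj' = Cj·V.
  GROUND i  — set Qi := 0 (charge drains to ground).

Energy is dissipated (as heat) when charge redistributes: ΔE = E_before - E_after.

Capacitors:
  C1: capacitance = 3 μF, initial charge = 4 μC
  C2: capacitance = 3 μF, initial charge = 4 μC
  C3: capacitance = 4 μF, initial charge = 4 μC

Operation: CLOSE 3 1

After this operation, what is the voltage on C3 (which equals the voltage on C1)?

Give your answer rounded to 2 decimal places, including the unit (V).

Initial: C1(3μF, Q=4μC, V=1.33V), C2(3μF, Q=4μC, V=1.33V), C3(4μF, Q=4μC, V=1.00V)
Op 1: CLOSE 3-1: Q_total=8.00, C_total=7.00, V=1.14; Q3=4.57, Q1=3.43; dissipated=0.095

Answer: 1.14 V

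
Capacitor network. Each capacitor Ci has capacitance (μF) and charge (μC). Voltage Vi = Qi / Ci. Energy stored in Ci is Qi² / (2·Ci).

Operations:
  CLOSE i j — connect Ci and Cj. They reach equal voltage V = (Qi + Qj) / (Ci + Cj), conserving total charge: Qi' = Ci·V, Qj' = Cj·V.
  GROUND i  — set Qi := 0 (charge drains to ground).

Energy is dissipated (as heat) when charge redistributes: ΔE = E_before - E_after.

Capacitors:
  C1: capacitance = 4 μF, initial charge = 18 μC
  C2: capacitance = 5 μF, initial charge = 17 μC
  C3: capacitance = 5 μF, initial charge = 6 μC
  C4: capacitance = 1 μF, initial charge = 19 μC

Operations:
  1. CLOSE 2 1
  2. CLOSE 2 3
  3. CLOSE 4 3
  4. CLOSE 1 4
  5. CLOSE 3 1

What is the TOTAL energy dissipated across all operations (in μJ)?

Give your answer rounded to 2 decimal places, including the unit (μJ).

Answer: 125.38 μJ

Derivation:
Initial: C1(4μF, Q=18μC, V=4.50V), C2(5μF, Q=17μC, V=3.40V), C3(5μF, Q=6μC, V=1.20V), C4(1μF, Q=19μC, V=19.00V)
Op 1: CLOSE 2-1: Q_total=35.00, C_total=9.00, V=3.89; Q2=19.44, Q1=15.56; dissipated=1.344
Op 2: CLOSE 2-3: Q_total=25.44, C_total=10.00, V=2.54; Q2=12.72, Q3=12.72; dissipated=9.038
Op 3: CLOSE 4-3: Q_total=31.72, C_total=6.00, V=5.29; Q4=5.29, Q3=26.44; dissipated=112.827
Op 4: CLOSE 1-4: Q_total=20.84, C_total=5.00, V=4.17; Q1=16.67, Q4=4.17; dissipated=0.782
Op 5: CLOSE 3-1: Q_total=43.11, C_total=9.00, V=4.79; Q3=23.95, Q1=19.16; dissipated=1.390
Total dissipated: 125.381 μJ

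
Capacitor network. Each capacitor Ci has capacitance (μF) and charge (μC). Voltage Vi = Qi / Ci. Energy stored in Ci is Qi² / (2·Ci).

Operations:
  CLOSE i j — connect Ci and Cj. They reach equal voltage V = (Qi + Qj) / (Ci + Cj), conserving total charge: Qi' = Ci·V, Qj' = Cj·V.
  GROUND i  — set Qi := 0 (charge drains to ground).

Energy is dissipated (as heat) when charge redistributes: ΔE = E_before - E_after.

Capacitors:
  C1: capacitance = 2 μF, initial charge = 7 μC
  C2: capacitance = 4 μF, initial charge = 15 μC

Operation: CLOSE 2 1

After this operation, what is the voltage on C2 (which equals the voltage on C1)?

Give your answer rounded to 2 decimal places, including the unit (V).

Initial: C1(2μF, Q=7μC, V=3.50V), C2(4μF, Q=15μC, V=3.75V)
Op 1: CLOSE 2-1: Q_total=22.00, C_total=6.00, V=3.67; Q2=14.67, Q1=7.33; dissipated=0.042

Answer: 3.67 V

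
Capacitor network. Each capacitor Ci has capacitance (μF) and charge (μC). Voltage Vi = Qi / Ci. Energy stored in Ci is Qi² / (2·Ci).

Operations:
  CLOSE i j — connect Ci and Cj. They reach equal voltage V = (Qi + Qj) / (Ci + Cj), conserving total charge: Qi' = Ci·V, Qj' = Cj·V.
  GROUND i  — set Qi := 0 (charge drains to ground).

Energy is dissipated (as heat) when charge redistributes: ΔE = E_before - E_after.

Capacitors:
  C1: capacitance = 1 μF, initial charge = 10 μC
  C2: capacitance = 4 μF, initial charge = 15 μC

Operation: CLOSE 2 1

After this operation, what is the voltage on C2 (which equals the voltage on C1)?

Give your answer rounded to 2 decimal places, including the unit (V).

Answer: 5.00 V

Derivation:
Initial: C1(1μF, Q=10μC, V=10.00V), C2(4μF, Q=15μC, V=3.75V)
Op 1: CLOSE 2-1: Q_total=25.00, C_total=5.00, V=5.00; Q2=20.00, Q1=5.00; dissipated=15.625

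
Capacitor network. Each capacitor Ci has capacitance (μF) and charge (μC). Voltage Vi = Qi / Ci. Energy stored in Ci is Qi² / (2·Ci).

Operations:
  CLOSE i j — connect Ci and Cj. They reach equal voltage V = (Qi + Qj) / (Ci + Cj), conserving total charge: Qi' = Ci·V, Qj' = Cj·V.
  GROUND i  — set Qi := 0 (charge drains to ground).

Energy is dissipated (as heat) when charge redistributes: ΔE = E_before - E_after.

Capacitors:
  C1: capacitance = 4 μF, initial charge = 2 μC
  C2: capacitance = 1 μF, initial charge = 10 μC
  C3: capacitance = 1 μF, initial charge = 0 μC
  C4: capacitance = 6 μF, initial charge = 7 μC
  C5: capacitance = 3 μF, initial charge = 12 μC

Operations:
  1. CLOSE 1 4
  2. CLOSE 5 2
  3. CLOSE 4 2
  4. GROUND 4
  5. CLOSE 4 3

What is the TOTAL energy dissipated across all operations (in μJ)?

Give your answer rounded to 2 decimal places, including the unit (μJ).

Initial: C1(4μF, Q=2μC, V=0.50V), C2(1μF, Q=10μC, V=10.00V), C3(1μF, Q=0μC, V=0.00V), C4(6μF, Q=7μC, V=1.17V), C5(3μF, Q=12μC, V=4.00V)
Op 1: CLOSE 1-4: Q_total=9.00, C_total=10.00, V=0.90; Q1=3.60, Q4=5.40; dissipated=0.533
Op 2: CLOSE 5-2: Q_total=22.00, C_total=4.00, V=5.50; Q5=16.50, Q2=5.50; dissipated=13.500
Op 3: CLOSE 4-2: Q_total=10.90, C_total=7.00, V=1.56; Q4=9.34, Q2=1.56; dissipated=9.069
Op 4: GROUND 4: Q4=0; energy lost=7.274
Op 5: CLOSE 4-3: Q_total=0.00, C_total=7.00, V=0.00; Q4=0.00, Q3=0.00; dissipated=0.000
Total dissipated: 30.376 μJ

Answer: 30.38 μJ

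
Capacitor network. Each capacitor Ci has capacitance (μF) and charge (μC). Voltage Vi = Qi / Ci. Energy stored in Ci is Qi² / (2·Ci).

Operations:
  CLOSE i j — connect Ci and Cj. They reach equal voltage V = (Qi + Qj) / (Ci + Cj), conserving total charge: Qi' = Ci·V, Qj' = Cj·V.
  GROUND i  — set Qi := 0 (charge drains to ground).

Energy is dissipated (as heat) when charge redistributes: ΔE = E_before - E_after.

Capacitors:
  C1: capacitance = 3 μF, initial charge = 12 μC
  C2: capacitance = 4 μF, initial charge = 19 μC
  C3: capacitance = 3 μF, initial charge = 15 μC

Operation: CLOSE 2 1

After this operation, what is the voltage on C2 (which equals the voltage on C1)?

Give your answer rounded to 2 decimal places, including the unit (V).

Initial: C1(3μF, Q=12μC, V=4.00V), C2(4μF, Q=19μC, V=4.75V), C3(3μF, Q=15μC, V=5.00V)
Op 1: CLOSE 2-1: Q_total=31.00, C_total=7.00, V=4.43; Q2=17.71, Q1=13.29; dissipated=0.482

Answer: 4.43 V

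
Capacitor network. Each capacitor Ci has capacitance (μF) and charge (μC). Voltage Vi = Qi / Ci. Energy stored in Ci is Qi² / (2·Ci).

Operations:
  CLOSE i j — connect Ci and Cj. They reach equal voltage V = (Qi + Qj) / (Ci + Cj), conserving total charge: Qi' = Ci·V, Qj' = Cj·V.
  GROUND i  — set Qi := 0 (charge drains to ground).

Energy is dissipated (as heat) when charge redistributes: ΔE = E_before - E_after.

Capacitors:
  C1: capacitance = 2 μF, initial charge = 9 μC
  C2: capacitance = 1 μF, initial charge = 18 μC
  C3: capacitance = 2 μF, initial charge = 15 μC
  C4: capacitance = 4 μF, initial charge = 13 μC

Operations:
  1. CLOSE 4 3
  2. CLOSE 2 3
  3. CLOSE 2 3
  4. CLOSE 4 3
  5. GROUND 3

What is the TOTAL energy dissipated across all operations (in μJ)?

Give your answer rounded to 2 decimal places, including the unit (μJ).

Initial: C1(2μF, Q=9μC, V=4.50V), C2(1μF, Q=18μC, V=18.00V), C3(2μF, Q=15μC, V=7.50V), C4(4μF, Q=13μC, V=3.25V)
Op 1: CLOSE 4-3: Q_total=28.00, C_total=6.00, V=4.67; Q4=18.67, Q3=9.33; dissipated=12.042
Op 2: CLOSE 2-3: Q_total=27.33, C_total=3.00, V=9.11; Q2=9.11, Q3=18.22; dissipated=59.259
Op 3: CLOSE 2-3: Q_total=27.33, C_total=3.00, V=9.11; Q2=9.11, Q3=18.22; dissipated=0.000
Op 4: CLOSE 4-3: Q_total=36.89, C_total=6.00, V=6.15; Q4=24.59, Q3=12.30; dissipated=13.169
Op 5: GROUND 3: Q3=0; energy lost=37.800
Total dissipated: 122.269 μJ

Answer: 122.27 μJ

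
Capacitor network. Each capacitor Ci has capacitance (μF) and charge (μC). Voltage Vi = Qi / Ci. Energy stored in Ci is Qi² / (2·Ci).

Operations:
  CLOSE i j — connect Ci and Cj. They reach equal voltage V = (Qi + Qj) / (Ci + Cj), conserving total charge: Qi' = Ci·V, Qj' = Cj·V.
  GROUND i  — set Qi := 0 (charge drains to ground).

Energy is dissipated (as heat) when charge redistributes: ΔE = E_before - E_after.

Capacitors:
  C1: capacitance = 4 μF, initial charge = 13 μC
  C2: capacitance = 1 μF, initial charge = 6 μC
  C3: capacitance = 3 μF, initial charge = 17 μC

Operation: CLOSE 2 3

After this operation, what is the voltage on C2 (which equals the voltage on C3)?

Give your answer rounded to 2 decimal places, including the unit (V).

Answer: 5.75 V

Derivation:
Initial: C1(4μF, Q=13μC, V=3.25V), C2(1μF, Q=6μC, V=6.00V), C3(3μF, Q=17μC, V=5.67V)
Op 1: CLOSE 2-3: Q_total=23.00, C_total=4.00, V=5.75; Q2=5.75, Q3=17.25; dissipated=0.042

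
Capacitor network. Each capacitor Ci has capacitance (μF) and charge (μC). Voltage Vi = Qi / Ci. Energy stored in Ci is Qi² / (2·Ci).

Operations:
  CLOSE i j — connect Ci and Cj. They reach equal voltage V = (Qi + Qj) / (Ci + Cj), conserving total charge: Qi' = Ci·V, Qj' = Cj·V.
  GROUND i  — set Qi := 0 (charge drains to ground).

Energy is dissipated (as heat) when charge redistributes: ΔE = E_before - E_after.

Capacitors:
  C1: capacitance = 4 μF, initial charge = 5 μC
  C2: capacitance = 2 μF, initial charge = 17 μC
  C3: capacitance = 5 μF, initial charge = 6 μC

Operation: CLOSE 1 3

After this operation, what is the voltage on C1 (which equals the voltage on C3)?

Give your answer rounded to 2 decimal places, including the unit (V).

Answer: 1.22 V

Derivation:
Initial: C1(4μF, Q=5μC, V=1.25V), C2(2μF, Q=17μC, V=8.50V), C3(5μF, Q=6μC, V=1.20V)
Op 1: CLOSE 1-3: Q_total=11.00, C_total=9.00, V=1.22; Q1=4.89, Q3=6.11; dissipated=0.003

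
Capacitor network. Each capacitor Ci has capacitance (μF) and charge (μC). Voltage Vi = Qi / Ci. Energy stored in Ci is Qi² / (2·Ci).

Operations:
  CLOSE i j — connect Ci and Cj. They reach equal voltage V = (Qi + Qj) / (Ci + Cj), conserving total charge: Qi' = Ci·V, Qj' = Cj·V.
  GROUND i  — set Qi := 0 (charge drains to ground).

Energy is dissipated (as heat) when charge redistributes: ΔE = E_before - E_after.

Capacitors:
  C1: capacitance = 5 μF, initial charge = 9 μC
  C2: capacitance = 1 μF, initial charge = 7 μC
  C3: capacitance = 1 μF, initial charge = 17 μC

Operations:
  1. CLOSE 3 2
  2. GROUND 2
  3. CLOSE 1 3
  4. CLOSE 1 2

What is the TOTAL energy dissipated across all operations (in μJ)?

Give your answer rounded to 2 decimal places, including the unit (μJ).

Answer: 145.45 μJ

Derivation:
Initial: C1(5μF, Q=9μC, V=1.80V), C2(1μF, Q=7μC, V=7.00V), C3(1μF, Q=17μC, V=17.00V)
Op 1: CLOSE 3-2: Q_total=24.00, C_total=2.00, V=12.00; Q3=12.00, Q2=12.00; dissipated=25.000
Op 2: GROUND 2: Q2=0; energy lost=72.000
Op 3: CLOSE 1-3: Q_total=21.00, C_total=6.00, V=3.50; Q1=17.50, Q3=3.50; dissipated=43.350
Op 4: CLOSE 1-2: Q_total=17.50, C_total=6.00, V=2.92; Q1=14.58, Q2=2.92; dissipated=5.104
Total dissipated: 145.454 μJ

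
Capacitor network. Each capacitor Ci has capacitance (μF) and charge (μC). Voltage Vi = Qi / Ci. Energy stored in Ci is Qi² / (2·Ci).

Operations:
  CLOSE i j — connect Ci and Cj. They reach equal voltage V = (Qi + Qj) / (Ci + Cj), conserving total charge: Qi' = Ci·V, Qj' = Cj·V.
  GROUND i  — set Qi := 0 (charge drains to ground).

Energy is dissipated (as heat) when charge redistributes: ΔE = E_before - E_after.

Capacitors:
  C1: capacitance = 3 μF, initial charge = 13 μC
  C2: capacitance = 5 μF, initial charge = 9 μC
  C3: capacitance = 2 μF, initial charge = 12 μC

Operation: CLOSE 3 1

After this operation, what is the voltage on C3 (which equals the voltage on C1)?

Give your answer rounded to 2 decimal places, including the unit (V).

Answer: 5.00 V

Derivation:
Initial: C1(3μF, Q=13μC, V=4.33V), C2(5μF, Q=9μC, V=1.80V), C3(2μF, Q=12μC, V=6.00V)
Op 1: CLOSE 3-1: Q_total=25.00, C_total=5.00, V=5.00; Q3=10.00, Q1=15.00; dissipated=1.667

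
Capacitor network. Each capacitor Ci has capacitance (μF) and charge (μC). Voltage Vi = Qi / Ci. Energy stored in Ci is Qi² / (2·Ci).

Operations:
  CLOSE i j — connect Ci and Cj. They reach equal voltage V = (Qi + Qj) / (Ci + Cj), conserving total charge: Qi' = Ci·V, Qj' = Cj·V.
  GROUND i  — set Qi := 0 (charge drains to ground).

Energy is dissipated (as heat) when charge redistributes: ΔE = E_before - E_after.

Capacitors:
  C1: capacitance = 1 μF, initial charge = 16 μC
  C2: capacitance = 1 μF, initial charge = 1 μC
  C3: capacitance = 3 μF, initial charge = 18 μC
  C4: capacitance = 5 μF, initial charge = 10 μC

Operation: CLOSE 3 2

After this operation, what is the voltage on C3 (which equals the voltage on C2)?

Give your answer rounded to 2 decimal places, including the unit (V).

Answer: 4.75 V

Derivation:
Initial: C1(1μF, Q=16μC, V=16.00V), C2(1μF, Q=1μC, V=1.00V), C3(3μF, Q=18μC, V=6.00V), C4(5μF, Q=10μC, V=2.00V)
Op 1: CLOSE 3-2: Q_total=19.00, C_total=4.00, V=4.75; Q3=14.25, Q2=4.75; dissipated=9.375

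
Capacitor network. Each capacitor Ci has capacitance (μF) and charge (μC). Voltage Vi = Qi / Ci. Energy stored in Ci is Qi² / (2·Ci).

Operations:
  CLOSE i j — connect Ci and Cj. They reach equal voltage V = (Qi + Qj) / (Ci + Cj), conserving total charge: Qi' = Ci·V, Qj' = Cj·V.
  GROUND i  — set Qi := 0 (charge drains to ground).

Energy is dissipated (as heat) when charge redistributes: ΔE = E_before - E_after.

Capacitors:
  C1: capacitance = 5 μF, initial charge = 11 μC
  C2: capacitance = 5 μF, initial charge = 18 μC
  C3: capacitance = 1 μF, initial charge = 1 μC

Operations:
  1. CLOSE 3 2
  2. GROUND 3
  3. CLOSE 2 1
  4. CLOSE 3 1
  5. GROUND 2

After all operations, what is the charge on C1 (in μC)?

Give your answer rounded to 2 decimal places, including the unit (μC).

Initial: C1(5μF, Q=11μC, V=2.20V), C2(5μF, Q=18μC, V=3.60V), C3(1μF, Q=1μC, V=1.00V)
Op 1: CLOSE 3-2: Q_total=19.00, C_total=6.00, V=3.17; Q3=3.17, Q2=15.83; dissipated=2.817
Op 2: GROUND 3: Q3=0; energy lost=5.014
Op 3: CLOSE 2-1: Q_total=26.83, C_total=10.00, V=2.68; Q2=13.42, Q1=13.42; dissipated=1.168
Op 4: CLOSE 3-1: Q_total=13.42, C_total=6.00, V=2.24; Q3=2.24, Q1=11.18; dissipated=3.000
Op 5: GROUND 2: Q2=0; energy lost=18.001
Final charges: Q1=11.18, Q2=0.00, Q3=2.24

Answer: 11.18 μC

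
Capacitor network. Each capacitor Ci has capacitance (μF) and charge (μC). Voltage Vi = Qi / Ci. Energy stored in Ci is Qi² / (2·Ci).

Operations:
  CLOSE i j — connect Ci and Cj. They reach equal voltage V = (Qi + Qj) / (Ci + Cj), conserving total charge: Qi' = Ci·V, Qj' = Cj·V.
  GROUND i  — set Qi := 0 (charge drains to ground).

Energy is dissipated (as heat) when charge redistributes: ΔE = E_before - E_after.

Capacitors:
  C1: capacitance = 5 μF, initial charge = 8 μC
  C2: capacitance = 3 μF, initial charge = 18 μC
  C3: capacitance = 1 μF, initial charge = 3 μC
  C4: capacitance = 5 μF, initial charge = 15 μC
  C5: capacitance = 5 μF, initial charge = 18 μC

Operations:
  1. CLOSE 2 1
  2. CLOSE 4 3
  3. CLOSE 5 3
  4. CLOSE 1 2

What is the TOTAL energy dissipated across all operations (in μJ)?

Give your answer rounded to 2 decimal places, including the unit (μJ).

Initial: C1(5μF, Q=8μC, V=1.60V), C2(3μF, Q=18μC, V=6.00V), C3(1μF, Q=3μC, V=3.00V), C4(5μF, Q=15μC, V=3.00V), C5(5μF, Q=18μC, V=3.60V)
Op 1: CLOSE 2-1: Q_total=26.00, C_total=8.00, V=3.25; Q2=9.75, Q1=16.25; dissipated=18.150
Op 2: CLOSE 4-3: Q_total=18.00, C_total=6.00, V=3.00; Q4=15.00, Q3=3.00; dissipated=0.000
Op 3: CLOSE 5-3: Q_total=21.00, C_total=6.00, V=3.50; Q5=17.50, Q3=3.50; dissipated=0.150
Op 4: CLOSE 1-2: Q_total=26.00, C_total=8.00, V=3.25; Q1=16.25, Q2=9.75; dissipated=0.000
Total dissipated: 18.300 μJ

Answer: 18.30 μJ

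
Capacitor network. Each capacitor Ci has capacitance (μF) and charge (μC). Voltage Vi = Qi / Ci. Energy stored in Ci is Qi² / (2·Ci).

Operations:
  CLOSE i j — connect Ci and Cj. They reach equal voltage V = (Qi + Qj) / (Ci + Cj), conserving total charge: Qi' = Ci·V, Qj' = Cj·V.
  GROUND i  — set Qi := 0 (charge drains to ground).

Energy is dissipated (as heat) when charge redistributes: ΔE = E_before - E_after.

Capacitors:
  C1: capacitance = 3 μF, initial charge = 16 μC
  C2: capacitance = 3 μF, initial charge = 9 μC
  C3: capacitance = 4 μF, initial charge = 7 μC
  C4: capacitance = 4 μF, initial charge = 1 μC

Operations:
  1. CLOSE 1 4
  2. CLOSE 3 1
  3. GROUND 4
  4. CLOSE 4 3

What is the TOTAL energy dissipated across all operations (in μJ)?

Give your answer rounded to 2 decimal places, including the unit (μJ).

Answer: 38.50 μJ

Derivation:
Initial: C1(3μF, Q=16μC, V=5.33V), C2(3μF, Q=9μC, V=3.00V), C3(4μF, Q=7μC, V=1.75V), C4(4μF, Q=1μC, V=0.25V)
Op 1: CLOSE 1-4: Q_total=17.00, C_total=7.00, V=2.43; Q1=7.29, Q4=9.71; dissipated=22.149
Op 2: CLOSE 3-1: Q_total=14.29, C_total=7.00, V=2.04; Q3=8.16, Q1=6.12; dissipated=0.395
Op 3: GROUND 4: Q4=0; energy lost=11.796
Op 4: CLOSE 4-3: Q_total=8.16, C_total=8.00, V=1.02; Q4=4.08, Q3=4.08; dissipated=4.165
Total dissipated: 38.504 μJ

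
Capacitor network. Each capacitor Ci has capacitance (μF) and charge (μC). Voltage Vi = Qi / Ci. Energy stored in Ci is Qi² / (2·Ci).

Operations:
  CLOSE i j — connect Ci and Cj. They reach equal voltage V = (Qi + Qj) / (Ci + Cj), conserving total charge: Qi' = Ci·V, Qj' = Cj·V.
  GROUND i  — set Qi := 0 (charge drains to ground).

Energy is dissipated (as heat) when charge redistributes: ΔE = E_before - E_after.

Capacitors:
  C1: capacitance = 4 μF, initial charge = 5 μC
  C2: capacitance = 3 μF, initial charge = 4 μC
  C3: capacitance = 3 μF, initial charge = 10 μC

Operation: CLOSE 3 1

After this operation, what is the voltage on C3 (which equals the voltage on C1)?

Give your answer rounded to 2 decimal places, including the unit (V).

Initial: C1(4μF, Q=5μC, V=1.25V), C2(3μF, Q=4μC, V=1.33V), C3(3μF, Q=10μC, V=3.33V)
Op 1: CLOSE 3-1: Q_total=15.00, C_total=7.00, V=2.14; Q3=6.43, Q1=8.57; dissipated=3.720

Answer: 2.14 V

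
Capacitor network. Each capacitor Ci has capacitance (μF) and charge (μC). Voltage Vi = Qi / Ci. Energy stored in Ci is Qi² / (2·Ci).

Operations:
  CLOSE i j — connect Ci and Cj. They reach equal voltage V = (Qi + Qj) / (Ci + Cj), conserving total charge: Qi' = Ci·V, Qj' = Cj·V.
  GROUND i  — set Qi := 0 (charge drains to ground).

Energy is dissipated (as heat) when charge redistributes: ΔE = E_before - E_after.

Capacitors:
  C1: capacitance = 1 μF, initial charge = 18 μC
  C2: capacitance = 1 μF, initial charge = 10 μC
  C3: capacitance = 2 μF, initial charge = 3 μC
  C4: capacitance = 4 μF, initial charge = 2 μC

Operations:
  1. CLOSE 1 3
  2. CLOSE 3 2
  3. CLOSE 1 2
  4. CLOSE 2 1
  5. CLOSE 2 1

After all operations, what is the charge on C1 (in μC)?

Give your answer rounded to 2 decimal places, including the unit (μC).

Answer: 7.50 μC

Derivation:
Initial: C1(1μF, Q=18μC, V=18.00V), C2(1μF, Q=10μC, V=10.00V), C3(2μF, Q=3μC, V=1.50V), C4(4μF, Q=2μC, V=0.50V)
Op 1: CLOSE 1-3: Q_total=21.00, C_total=3.00, V=7.00; Q1=7.00, Q3=14.00; dissipated=90.750
Op 2: CLOSE 3-2: Q_total=24.00, C_total=3.00, V=8.00; Q3=16.00, Q2=8.00; dissipated=3.000
Op 3: CLOSE 1-2: Q_total=15.00, C_total=2.00, V=7.50; Q1=7.50, Q2=7.50; dissipated=0.250
Op 4: CLOSE 2-1: Q_total=15.00, C_total=2.00, V=7.50; Q2=7.50, Q1=7.50; dissipated=0.000
Op 5: CLOSE 2-1: Q_total=15.00, C_total=2.00, V=7.50; Q2=7.50, Q1=7.50; dissipated=0.000
Final charges: Q1=7.50, Q2=7.50, Q3=16.00, Q4=2.00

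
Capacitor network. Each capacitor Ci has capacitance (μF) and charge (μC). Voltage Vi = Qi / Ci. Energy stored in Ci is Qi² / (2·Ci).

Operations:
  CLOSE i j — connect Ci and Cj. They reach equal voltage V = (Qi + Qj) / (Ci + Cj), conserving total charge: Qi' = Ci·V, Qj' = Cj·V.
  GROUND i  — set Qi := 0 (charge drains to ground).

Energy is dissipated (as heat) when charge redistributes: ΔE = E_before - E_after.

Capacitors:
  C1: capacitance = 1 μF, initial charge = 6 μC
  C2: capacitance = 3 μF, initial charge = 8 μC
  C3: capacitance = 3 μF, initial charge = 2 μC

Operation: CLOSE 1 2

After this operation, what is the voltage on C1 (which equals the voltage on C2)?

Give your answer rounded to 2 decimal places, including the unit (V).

Initial: C1(1μF, Q=6μC, V=6.00V), C2(3μF, Q=8μC, V=2.67V), C3(3μF, Q=2μC, V=0.67V)
Op 1: CLOSE 1-2: Q_total=14.00, C_total=4.00, V=3.50; Q1=3.50, Q2=10.50; dissipated=4.167

Answer: 3.50 V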